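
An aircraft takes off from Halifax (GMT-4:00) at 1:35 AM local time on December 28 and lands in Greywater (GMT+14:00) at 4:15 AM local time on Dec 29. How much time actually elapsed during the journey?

Departure in UTC: 1:35 AM + 4:00 = 5:35 AM on Dec 28.
Arrival in UTC: 4:15 AM − 14:00 = 2:15 PM on Dec 28.
Elapsed = 2:15 PM − 5:35 AM = 8 hours 40 minutes.

8 hours 40 minutes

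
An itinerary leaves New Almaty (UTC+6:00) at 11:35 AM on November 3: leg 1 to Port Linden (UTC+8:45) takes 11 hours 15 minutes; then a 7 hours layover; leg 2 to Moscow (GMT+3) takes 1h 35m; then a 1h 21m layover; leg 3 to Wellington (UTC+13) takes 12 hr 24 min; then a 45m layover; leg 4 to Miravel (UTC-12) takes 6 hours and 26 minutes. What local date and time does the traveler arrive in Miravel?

10:21 AM on November 4

Convert departure to UTC: 11:35 AM − 6:00 = 5:35 AM UTC on Nov 3.
Add 11 hours and 15 minutes leg 1 → 4:50 PM UTC.
Add 7 hours layover in Port Linden → 11:50 PM UTC.
Add 1 hour 35 minutes leg 2 → 1:25 AM UTC (Nov 4).
Add 1 hour 21 minutes layover in Moscow → 2:46 AM UTC.
Add 12 hours 24 minutes leg 3 → 3:10 PM UTC.
Add 45 minutes layover in Wellington → 3:55 PM UTC.
Add 6 hours and 26 minutes leg 4 → 10:21 PM UTC.
Miravel is UTC−12:00, so local arrival = 10:21 PM − 12:00 = 10:21 AM on Nov 4.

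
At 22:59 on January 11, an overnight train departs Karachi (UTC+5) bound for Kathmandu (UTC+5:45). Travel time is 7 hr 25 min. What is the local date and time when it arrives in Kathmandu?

Convert departure to UTC: 22:59 − 5:00 = 17:59 UTC on Jan 11.
Add 7 hours 25 minutes travel time → 01:24 UTC (Jan 12).
Kathmandu is UTC+5:45, so local arrival = 01:24 + 5:45 = 07:09 on Jan 12.

07:09 on Jan 12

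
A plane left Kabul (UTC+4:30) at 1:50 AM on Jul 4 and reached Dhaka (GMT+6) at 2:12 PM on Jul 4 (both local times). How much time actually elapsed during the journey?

Departure in UTC: 1:50 AM − 4:30 = 9:20 PM on Jul 3.
Arrival in UTC: 2:12 PM − 6:00 = 8:12 AM on Jul 4.
Elapsed = 8:12 AM − 9:20 PM (+1 day) = 10 hours 52 minutes.

10 hours 52 minutes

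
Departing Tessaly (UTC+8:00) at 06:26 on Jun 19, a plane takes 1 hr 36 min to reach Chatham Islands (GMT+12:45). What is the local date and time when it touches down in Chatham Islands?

Convert departure to UTC: 06:26 − 8:00 = 22:26 UTC on Jun 18.
Add 1 hour and 36 minutes travel time → 00:02 UTC (Jun 19).
Chatham Islands is UTC+12:45, so local arrival = 00:02 + 12:45 = 12:47 on Jun 19.

12:47 on Jun 19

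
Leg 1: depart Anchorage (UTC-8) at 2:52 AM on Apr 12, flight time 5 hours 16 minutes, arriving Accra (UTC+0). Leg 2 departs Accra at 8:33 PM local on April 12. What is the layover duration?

Convert departure to UTC: 2:52 AM + 8:00 = 10:52 AM UTC on Apr 12.
Add 5 hours and 16 minutes flight time → 4:08 PM UTC.
Accra is UTC+0, so local arrival is the same: 4:08 PM on Apr 12.
Layover = 8:33 PM − 4:08 PM = 4 hours 25 minutes.

4 hours 25 minutes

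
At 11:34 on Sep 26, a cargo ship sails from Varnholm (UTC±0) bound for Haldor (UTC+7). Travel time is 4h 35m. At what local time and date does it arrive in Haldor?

23:09 on Sep 26

Haldor is 7:00 ahead of Varnholm.
After 4 hours 35 minutes it is 16:09 in Varnholm.
Shift by the zone difference: 16:09 + 7:00 = 23:09 on Sep 26 in Haldor.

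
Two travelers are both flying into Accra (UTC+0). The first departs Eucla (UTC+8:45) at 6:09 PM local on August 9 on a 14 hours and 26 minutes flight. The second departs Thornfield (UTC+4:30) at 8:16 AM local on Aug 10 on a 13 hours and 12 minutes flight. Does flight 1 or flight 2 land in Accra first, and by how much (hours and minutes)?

the first, by 17 hours 8 minutes

Flight 1 in UTC: 6:09 PM − 8:45 = 9:24 AM on Aug 9.
+14 hours 26 minutes → arrive 11:50 PM UTC on Aug 9.
Flight 2 in UTC: 8:16 AM − 4:30 = 3:46 AM on Aug 10.
+13 hours 12 minutes → arrive 4:58 PM UTC on Aug 10.
Flight 1 lands earlier by 17 hours 8 minutes.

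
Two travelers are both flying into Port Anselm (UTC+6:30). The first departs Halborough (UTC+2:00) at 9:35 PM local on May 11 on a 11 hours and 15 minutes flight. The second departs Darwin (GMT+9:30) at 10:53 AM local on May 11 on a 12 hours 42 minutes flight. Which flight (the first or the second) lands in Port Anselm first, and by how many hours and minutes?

Flight 1 in UTC: 9:35 PM − 2:00 = 7:35 PM on May 11.
+11 hours and 15 minutes → arrive 6:50 AM UTC on May 12.
Flight 2 in UTC: 10:53 AM − 9:30 = 1:23 AM on May 11.
+12 hours 42 minutes → arrive 2:05 PM UTC on May 11.
Flight 2 lands earlier by 16 hours 45 minutes.

the second, by 16 hours 45 minutes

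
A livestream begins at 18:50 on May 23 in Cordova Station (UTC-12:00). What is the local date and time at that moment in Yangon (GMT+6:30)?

Yangon is 18:30 ahead of Cordova Station.
Shift by the zone difference: 18:50 + 18:30 = 13:20 on May 24 in Yangon.

13:20 on May 24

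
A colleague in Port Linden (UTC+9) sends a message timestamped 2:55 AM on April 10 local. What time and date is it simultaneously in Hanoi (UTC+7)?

In UTC: 2:55 AM − 9:00 = 5:55 PM on Apr 9.
Hanoi is UTC+7:00: 5:55 PM + 7:00 = 12:55 AM on Apr 10.

12:55 AM on Apr 10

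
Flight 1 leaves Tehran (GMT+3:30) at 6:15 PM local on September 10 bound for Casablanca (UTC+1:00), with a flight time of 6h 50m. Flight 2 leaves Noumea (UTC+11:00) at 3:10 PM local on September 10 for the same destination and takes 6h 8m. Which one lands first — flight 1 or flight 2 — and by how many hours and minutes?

Flight 1 in UTC: 6:15 PM − 3:30 = 2:45 PM on Sep 10.
+6 hours 50 minutes → arrive 9:35 PM UTC on Sep 10.
Flight 2 in UTC: 3:10 PM − 11:00 = 4:10 AM on Sep 10.
+6 hours 8 minutes → arrive 10:18 AM UTC on Sep 10.
Flight 2 lands earlier by 11 hours 17 minutes.

the second, by 11 hours 17 minutes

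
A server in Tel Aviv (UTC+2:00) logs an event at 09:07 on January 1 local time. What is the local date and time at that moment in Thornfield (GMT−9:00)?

In UTC: 09:07 − 2:00 = 07:07 on Jan 1.
Thornfield is UTC−9:00: 07:07 − 9:00 = 22:07 on Dec 31.

22:07 on Dec 31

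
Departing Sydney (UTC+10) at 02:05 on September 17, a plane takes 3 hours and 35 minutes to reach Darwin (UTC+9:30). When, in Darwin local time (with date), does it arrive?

Convert departure to UTC: 02:05 − 10:00 = 16:05 UTC on Sep 16.
Add 3 hours and 35 minutes travel time → 19:40 UTC.
Darwin is UTC+9:30, so local arrival = 19:40 + 9:30 = 05:10 on Sep 17.

05:10 on Sep 17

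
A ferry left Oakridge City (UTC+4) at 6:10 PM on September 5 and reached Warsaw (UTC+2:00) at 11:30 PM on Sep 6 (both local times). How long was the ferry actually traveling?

Departure in UTC: 6:10 PM − 4:00 = 2:10 PM on Sep 5.
Arrival in UTC: 11:30 PM − 2:00 = 9:30 PM on Sep 6.
Elapsed = 9:30 PM − 2:10 PM (+1 day) = 31 hours 20 minutes.

31 hours 20 minutes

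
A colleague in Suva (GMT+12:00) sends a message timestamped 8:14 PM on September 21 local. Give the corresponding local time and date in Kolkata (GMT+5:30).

Kolkata is 6:30 behind Suva.
Shift by the zone difference: 8:14 PM − 6:30 = 1:44 PM on Sep 21 in Kolkata.

1:44 PM on September 21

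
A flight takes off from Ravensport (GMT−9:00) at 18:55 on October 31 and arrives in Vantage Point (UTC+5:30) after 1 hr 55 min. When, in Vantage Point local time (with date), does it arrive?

Convert departure to UTC: 18:55 + 9:00 = 03:55 UTC on Nov 1.
Add 1 hour 55 minutes travel time → 05:50 UTC.
Vantage Point is UTC+5:30, so local arrival = 05:50 + 5:30 = 11:20 on Nov 1.

11:20 on November 1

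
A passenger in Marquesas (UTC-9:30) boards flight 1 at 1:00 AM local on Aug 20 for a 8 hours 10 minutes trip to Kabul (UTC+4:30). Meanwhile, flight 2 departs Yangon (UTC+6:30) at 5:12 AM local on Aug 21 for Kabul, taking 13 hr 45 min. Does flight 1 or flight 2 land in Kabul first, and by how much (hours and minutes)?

Flight 1 in UTC: 1:00 AM + 9:30 = 10:30 AM on Aug 20.
+8 hours and 10 minutes → arrive 6:40 PM UTC on Aug 20.
Flight 2 in UTC: 5:12 AM − 6:30 = 10:42 PM on Aug 20.
+13 hours 45 minutes → arrive 12:27 PM UTC on Aug 21.
Flight 1 lands earlier by 17 hours 47 minutes.

the first, by 17 hours 47 minutes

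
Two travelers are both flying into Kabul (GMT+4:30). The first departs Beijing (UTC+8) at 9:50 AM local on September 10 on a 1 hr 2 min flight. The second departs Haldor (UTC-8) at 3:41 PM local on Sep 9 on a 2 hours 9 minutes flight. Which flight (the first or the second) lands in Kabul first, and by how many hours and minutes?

Flight 1 in UTC: 9:50 AM − 8:00 = 1:50 AM on Sep 10.
+1 hour and 2 minutes → arrive 2:52 AM UTC on Sep 10.
Flight 2 in UTC: 3:41 PM + 8:00 = 11:41 PM on Sep 9.
+2 hours and 9 minutes → arrive 1:50 AM UTC on Sep 10.
Flight 2 lands earlier by 1 hour 2 minutes.

the second, by 1 hour 2 minutes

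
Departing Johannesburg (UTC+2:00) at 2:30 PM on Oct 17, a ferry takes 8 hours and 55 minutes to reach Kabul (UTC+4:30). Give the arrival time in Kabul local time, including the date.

1:55 AM on October 18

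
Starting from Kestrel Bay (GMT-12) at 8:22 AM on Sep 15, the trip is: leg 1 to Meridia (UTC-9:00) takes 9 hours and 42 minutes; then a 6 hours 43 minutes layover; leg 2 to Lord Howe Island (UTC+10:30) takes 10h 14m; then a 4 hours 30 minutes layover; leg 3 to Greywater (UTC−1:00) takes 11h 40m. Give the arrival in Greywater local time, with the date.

Convert departure to UTC: 8:22 AM + 12:00 = 8:22 PM UTC on Sep 15.
Add 9 hours 42 minutes leg 1 → 6:04 AM UTC (Sep 16).
Add 6 hours 43 minutes layover in Meridia → 12:47 PM UTC.
Add 10 hours 14 minutes leg 2 → 11:01 PM UTC.
Add 4 hours and 30 minutes layover in Lord Howe Island → 3:31 AM UTC (Sep 17).
Add 11 hours and 40 minutes leg 3 → 3:11 PM UTC.
Greywater is UTC−1:00, so local arrival = 3:11 PM − 1:00 = 2:11 PM on Sep 17.

2:11 PM on Sep 17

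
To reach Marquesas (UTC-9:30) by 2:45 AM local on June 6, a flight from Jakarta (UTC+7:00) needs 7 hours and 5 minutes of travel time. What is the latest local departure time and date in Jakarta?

Target arrival in UTC: 2:45 AM + 9:30 = 12:15 PM on Jun 6.
Subtract 7 hours and 5 minutes → departure 5:10 AM UTC on Jun 6.
Jakarta is UTC+7:00: 5:10 AM + 7:00 = 12:10 PM on Jun 6.

12:10 PM on Jun 6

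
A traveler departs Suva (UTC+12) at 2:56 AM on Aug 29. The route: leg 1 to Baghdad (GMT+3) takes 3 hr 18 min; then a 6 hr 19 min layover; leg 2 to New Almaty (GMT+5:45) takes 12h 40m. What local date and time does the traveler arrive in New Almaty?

6:58 PM on August 29

Convert departure to UTC: 2:56 AM − 12:00 = 2:56 PM UTC on Aug 28.
Add 3 hours and 18 minutes leg 1 → 6:14 PM UTC.
Add 6 hours and 19 minutes layover in Baghdad → 12:33 AM UTC (Aug 29).
Add 12 hours and 40 minutes leg 2 → 1:13 PM UTC.
New Almaty is UTC+5:45, so local arrival = 1:13 PM + 5:45 = 6:58 PM on Aug 29.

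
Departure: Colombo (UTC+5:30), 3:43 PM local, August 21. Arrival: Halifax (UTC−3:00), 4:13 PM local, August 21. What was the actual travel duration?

9 hours

Halifax is 8:30 behind Colombo.
Clock-face elapsed time (ignoring zones) is 30 minutes.
Actual elapsed = 30 minutes + 8:30 = 9 hours.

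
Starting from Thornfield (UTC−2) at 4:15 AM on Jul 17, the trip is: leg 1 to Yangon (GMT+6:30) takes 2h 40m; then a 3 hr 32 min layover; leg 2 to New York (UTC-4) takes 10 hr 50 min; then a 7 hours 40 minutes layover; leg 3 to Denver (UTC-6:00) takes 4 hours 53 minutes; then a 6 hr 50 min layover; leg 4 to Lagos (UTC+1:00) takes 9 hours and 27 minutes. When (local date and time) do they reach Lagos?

Convert departure to UTC: 4:15 AM + 2:00 = 6:15 AM UTC on Jul 17.
Add 2 hours and 40 minutes leg 1 → 8:55 AM UTC.
Add 3 hours 32 minutes layover in Yangon → 12:27 PM UTC.
Add 10 hours and 50 minutes leg 2 → 11:17 PM UTC.
Add 7 hours 40 minutes layover in New York → 6:57 AM UTC (Jul 18).
Add 4 hours and 53 minutes leg 3 → 11:50 AM UTC.
Add 6 hours 50 minutes layover in Denver → 6:40 PM UTC.
Add 9 hours 27 minutes leg 4 → 4:07 AM UTC (Jul 19).
Lagos is UTC+1:00, so local arrival = 4:07 AM + 1:00 = 5:07 AM on Jul 19.

5:07 AM on July 19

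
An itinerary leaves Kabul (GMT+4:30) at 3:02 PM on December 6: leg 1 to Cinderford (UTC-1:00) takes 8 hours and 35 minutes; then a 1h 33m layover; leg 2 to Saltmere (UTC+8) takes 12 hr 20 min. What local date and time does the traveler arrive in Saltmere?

5:00 PM on December 7

Convert departure to UTC: 3:02 PM − 4:30 = 10:32 AM UTC on Dec 6.
Add 8 hours 35 minutes leg 1 → 7:07 PM UTC.
Add 1 hour and 33 minutes layover in Cinderford → 8:40 PM UTC.
Add 12 hours 20 minutes leg 2 → 9:00 AM UTC (Dec 7).
Saltmere is UTC+8:00, so local arrival = 9:00 AM + 8:00 = 5:00 PM on Dec 7.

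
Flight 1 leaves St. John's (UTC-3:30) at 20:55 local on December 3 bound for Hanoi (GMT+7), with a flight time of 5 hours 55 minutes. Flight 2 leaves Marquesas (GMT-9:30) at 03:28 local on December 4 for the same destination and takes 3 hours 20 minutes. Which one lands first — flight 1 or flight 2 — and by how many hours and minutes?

the first, by 9 hours 58 minutes

Flight 1 in UTC: 20:55 + 3:30 = 00:25 on Dec 4.
+5 hours and 55 minutes → arrive 06:20 UTC on Dec 4.
Flight 2 in UTC: 03:28 + 9:30 = 12:58 on Dec 4.
+3 hours 20 minutes → arrive 16:18 UTC on Dec 4.
Flight 1 lands earlier by 9 hours 58 minutes.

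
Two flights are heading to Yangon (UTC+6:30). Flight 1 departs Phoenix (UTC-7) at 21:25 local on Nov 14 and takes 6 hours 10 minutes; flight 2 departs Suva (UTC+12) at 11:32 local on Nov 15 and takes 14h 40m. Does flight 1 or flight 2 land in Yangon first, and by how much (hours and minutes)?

the first, by 3 hours 37 minutes

Flight 1 in UTC: 21:25 + 7:00 = 04:25 on Nov 15.
+6 hours and 10 minutes → arrive 10:35 UTC on Nov 15.
Flight 2 in UTC: 11:32 − 12:00 = 23:32 on Nov 14.
+14 hours 40 minutes → arrive 14:12 UTC on Nov 15.
Flight 1 lands earlier by 3 hours 37 minutes.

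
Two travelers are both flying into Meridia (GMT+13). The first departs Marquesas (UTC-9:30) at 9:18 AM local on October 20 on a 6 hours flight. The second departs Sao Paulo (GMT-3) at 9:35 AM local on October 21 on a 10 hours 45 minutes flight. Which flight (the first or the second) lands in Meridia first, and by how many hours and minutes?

the first, by 22 hours 32 minutes

Flight 1 in UTC: 9:18 AM + 9:30 = 6:48 PM on Oct 20.
+6 hours → arrive 12:48 AM UTC on Oct 21.
Flight 2 in UTC: 9:35 AM + 3:00 = 12:35 PM on Oct 21.
+10 hours and 45 minutes → arrive 11:20 PM UTC on Oct 21.
Flight 1 lands earlier by 22 hours 32 minutes.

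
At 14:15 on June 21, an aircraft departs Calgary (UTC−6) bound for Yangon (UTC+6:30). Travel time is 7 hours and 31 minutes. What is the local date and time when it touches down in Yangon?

Yangon is 12:30 ahead of Calgary.
After 7 hours 31 minutes it is 21:46 in Calgary.
Shift by the zone difference: 21:46 + 12:30 = 10:16 on Jun 22 in Yangon.

10:16 on June 22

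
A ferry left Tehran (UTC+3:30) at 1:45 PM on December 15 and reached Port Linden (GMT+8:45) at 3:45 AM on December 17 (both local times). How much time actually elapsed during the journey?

Departure in UTC: 1:45 PM − 3:30 = 10:15 AM on Dec 15.
Arrival in UTC: 3:45 AM − 8:45 = 7:00 PM on Dec 16.
Elapsed = 7:00 PM − 10:15 AM (+1 day) = 32 hours 45 minutes.

32 hours 45 minutes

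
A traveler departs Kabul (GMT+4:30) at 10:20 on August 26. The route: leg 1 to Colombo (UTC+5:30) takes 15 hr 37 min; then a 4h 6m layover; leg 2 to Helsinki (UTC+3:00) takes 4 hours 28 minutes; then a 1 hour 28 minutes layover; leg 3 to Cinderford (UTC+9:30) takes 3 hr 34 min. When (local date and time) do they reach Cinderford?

Convert departure to UTC: 10:20 − 4:30 = 05:50 UTC on Aug 26.
Add 15 hours and 37 minutes leg 1 → 21:27 UTC.
Add 4 hours and 6 minutes layover in Colombo → 01:33 UTC (Aug 27).
Add 4 hours 28 minutes leg 2 → 06:01 UTC.
Add 1 hour and 28 minutes layover in Helsinki → 07:29 UTC.
Add 3 hours 34 minutes leg 3 → 11:03 UTC.
Cinderford is UTC+9:30, so local arrival = 11:03 + 9:30 = 20:33 on Aug 27.

20:33 on August 27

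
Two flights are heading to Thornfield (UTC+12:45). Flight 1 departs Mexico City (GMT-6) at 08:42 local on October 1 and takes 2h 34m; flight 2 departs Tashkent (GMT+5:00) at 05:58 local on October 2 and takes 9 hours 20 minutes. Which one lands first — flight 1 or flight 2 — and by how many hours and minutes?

the first, by 17 hours 2 minutes

Flight 1 in UTC: 08:42 + 6:00 = 14:42 on Oct 1.
+2 hours and 34 minutes → arrive 17:16 UTC on Oct 1.
Flight 2 in UTC: 05:58 − 5:00 = 00:58 on Oct 2.
+9 hours and 20 minutes → arrive 10:18 UTC on Oct 2.
Flight 1 lands earlier by 17 hours 2 minutes.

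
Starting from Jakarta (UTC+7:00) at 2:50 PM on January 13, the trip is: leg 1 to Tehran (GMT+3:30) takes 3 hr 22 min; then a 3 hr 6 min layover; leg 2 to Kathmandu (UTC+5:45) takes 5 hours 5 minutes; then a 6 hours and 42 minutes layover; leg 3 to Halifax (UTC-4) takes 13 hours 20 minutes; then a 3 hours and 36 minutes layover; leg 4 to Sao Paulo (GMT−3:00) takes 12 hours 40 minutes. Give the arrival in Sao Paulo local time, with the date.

Convert departure to UTC: 2:50 PM − 7:00 = 7:50 AM UTC on Jan 13.
Add 3 hours 22 minutes leg 1 → 11:12 AM UTC.
Add 3 hours 6 minutes layover in Tehran → 2:18 PM UTC.
Add 5 hours 5 minutes leg 2 → 7:23 PM UTC.
Add 6 hours and 42 minutes layover in Kathmandu → 2:05 AM UTC (Jan 14).
Add 13 hours and 20 minutes leg 3 → 3:25 PM UTC.
Add 3 hours 36 minutes layover in Halifax → 7:01 PM UTC.
Add 12 hours 40 minutes leg 4 → 7:41 AM UTC (Jan 15).
Sao Paulo is UTC−3:00, so local arrival = 7:41 AM − 3:00 = 4:41 AM on Jan 15.

4:41 AM on January 15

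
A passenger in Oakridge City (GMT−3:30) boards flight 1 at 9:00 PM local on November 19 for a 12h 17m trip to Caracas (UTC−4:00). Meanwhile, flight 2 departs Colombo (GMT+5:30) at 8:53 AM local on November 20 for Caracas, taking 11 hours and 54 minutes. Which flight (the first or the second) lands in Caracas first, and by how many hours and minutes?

the first, by 2 hours 30 minutes

Flight 1 in UTC: 9:00 PM + 3:30 = 12:30 AM on Nov 20.
+12 hours and 17 minutes → arrive 12:47 PM UTC on Nov 20.
Flight 2 in UTC: 8:53 AM − 5:30 = 3:23 AM on Nov 20.
+11 hours and 54 minutes → arrive 3:17 PM UTC on Nov 20.
Flight 1 lands earlier by 2 hours 30 minutes.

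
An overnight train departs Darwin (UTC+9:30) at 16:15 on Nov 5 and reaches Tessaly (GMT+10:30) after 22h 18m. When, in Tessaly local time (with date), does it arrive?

Convert departure to UTC: 16:15 − 9:30 = 06:45 UTC on Nov 5.
Add 22 hours 18 minutes travel time → 05:03 UTC (Nov 6).
Tessaly is UTC+10:30, so local arrival = 05:03 + 10:30 = 15:33 on Nov 6.

15:33 on November 6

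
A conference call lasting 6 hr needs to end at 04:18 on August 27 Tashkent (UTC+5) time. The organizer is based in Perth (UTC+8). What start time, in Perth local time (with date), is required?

01:18 on August 27

Target end time in UTC: 04:18 − 5:00 = 23:18 on Aug 26.
Subtract 6 hours → start 17:18 UTC on Aug 26.
Perth is UTC+8:00: 17:18 + 8:00 = 01:18 on Aug 27.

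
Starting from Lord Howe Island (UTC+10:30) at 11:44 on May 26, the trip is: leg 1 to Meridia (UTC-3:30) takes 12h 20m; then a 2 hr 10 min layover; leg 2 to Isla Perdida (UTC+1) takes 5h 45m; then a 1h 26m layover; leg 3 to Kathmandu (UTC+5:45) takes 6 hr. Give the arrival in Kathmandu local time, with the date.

10:40 on May 27

Convert departure to UTC: 11:44 − 10:30 = 01:14 UTC on May 26.
Add 12 hours and 20 minutes leg 1 → 13:34 UTC.
Add 2 hours 10 minutes layover in Meridia → 15:44 UTC.
Add 5 hours 45 minutes leg 2 → 21:29 UTC.
Add 1 hour and 26 minutes layover in Isla Perdida → 22:55 UTC.
Add 6 hours leg 3 → 04:55 UTC (May 27).
Kathmandu is UTC+5:45, so local arrival = 04:55 + 5:45 = 10:40 on May 27.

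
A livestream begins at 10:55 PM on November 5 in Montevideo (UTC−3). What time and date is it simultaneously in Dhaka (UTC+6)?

In UTC: 10:55 PM + 3:00 = 1:55 AM on Nov 6.
Dhaka is UTC+6:00: 1:55 AM + 6:00 = 7:55 AM on Nov 6.

7:55 AM on November 6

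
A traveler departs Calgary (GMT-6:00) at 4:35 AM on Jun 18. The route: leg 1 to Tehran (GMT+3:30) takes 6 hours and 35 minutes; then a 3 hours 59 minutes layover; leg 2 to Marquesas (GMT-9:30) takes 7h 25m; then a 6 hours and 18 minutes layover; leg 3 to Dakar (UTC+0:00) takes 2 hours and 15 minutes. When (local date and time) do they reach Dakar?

1:07 PM on Jun 19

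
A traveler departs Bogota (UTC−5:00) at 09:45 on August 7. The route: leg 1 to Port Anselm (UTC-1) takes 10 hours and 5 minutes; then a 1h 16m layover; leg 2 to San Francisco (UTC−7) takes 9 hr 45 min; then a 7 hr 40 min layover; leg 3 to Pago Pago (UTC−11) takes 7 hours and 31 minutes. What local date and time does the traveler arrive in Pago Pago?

Convert departure to UTC: 09:45 + 5:00 = 14:45 UTC on Aug 7.
Add 10 hours and 5 minutes leg 1 → 00:50 UTC (Aug 8).
Add 1 hour and 16 minutes layover in Port Anselm → 02:06 UTC.
Add 9 hours 45 minutes leg 2 → 11:51 UTC.
Add 7 hours and 40 minutes layover in San Francisco → 19:31 UTC.
Add 7 hours and 31 minutes leg 3 → 03:02 UTC (Aug 9).
Pago Pago is UTC−11:00, so local arrival = 03:02 − 11:00 = 16:02 on Aug 8.

16:02 on August 8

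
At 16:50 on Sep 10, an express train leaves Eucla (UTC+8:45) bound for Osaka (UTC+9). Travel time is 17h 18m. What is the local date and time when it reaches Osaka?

Convert departure to UTC: 16:50 − 8:45 = 08:05 UTC on Sep 10.
Add 17 hours 18 minutes travel time → 01:23 UTC (Sep 11).
Osaka is UTC+9:00, so local arrival = 01:23 + 9:00 = 10:23 on Sep 11.

10:23 on September 11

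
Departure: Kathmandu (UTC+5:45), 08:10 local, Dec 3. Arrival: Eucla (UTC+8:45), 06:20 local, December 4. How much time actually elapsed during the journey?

Departure in UTC: 08:10 − 5:45 = 02:25 on Dec 3.
Arrival in UTC: 06:20 − 8:45 = 21:35 on Dec 3.
Elapsed = 21:35 − 02:25 = 19 hours 10 minutes.

19 hours 10 minutes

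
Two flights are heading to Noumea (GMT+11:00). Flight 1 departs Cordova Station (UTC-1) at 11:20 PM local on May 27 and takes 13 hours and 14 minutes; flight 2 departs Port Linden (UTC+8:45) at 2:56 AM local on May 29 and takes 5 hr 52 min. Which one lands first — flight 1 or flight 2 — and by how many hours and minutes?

the first, by 10 hours 29 minutes

Flight 1 in UTC: 11:20 PM + 1:00 = 12:20 AM on May 28.
+13 hours 14 minutes → arrive 1:34 PM UTC on May 28.
Flight 2 in UTC: 2:56 AM − 8:45 = 6:11 PM on May 28.
+5 hours and 52 minutes → arrive 12:03 AM UTC on May 29.
Flight 1 lands earlier by 10 hours 29 minutes.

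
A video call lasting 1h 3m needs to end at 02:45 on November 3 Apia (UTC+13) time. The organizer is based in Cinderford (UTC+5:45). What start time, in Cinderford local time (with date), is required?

18:27 on November 2

Target end time in UTC: 02:45 − 13:00 = 13:45 on Nov 2.
Subtract 1 hour and 3 minutes → start 12:42 UTC on Nov 2.
Cinderford is UTC+5:45: 12:42 + 5:45 = 18:27 on Nov 2.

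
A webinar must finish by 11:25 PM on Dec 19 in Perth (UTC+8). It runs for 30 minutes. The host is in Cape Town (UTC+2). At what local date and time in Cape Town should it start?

Target end time in UTC: 11:25 PM − 8:00 = 3:25 PM on Dec 19.
Subtract 30 minutes → start 2:55 PM UTC on Dec 19.
Cape Town is UTC+2:00: 2:55 PM + 2:00 = 4:55 PM on Dec 19.

4:55 PM on Dec 19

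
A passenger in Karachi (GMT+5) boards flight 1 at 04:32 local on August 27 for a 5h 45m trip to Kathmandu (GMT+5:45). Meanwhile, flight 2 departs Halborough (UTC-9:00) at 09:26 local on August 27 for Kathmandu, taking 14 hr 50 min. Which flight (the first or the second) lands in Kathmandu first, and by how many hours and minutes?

the first, by 27 hours 59 minutes

Flight 1 in UTC: 04:32 − 5:00 = 23:32 on Aug 26.
+5 hours 45 minutes → arrive 05:17 UTC on Aug 27.
Flight 2 in UTC: 09:26 + 9:00 = 18:26 on Aug 27.
+14 hours and 50 minutes → arrive 09:16 UTC on Aug 28.
Flight 1 lands earlier by 27 hours 59 minutes.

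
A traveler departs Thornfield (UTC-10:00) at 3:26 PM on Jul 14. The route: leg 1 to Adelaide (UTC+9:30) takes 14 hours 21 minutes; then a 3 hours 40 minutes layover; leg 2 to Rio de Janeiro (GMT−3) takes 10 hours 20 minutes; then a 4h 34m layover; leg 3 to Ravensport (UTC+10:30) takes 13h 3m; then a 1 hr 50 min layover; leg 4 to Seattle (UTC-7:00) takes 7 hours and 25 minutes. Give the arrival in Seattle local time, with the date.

1:39 AM on Jul 17

Convert departure to UTC: 3:26 PM + 10:00 = 1:26 AM UTC on Jul 15.
Add 14 hours 21 minutes leg 1 → 3:47 PM UTC.
Add 3 hours 40 minutes layover in Adelaide → 7:27 PM UTC.
Add 10 hours 20 minutes leg 2 → 5:47 AM UTC (Jul 16).
Add 4 hours and 34 minutes layover in Rio de Janeiro → 10:21 AM UTC.
Add 13 hours 3 minutes leg 3 → 11:24 PM UTC.
Add 1 hour 50 minutes layover in Ravensport → 1:14 AM UTC (Jul 17).
Add 7 hours 25 minutes leg 4 → 8:39 AM UTC.
Seattle is UTC−7:00, so local arrival = 8:39 AM − 7:00 = 1:39 AM on Jul 17.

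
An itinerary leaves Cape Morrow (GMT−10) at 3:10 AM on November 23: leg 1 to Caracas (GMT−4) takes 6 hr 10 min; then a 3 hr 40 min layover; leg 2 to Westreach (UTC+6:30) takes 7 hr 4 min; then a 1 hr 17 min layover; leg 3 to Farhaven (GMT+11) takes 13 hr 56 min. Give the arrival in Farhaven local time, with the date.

Convert departure to UTC: 3:10 AM + 10:00 = 1:10 PM UTC on Nov 23.
Add 6 hours and 10 minutes leg 1 → 7:20 PM UTC.
Add 3 hours and 40 minutes layover in Caracas → 11:00 PM UTC.
Add 7 hours 4 minutes leg 2 → 6:04 AM UTC (Nov 24).
Add 1 hour 17 minutes layover in Westreach → 7:21 AM UTC.
Add 13 hours 56 minutes leg 3 → 9:17 PM UTC.
Farhaven is UTC+11:00, so local arrival = 9:17 PM + 11:00 = 8:17 AM on Nov 25.

8:17 AM on November 25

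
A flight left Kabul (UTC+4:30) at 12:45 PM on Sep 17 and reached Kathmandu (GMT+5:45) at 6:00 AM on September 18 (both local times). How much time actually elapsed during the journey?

Kathmandu is 1:15 ahead of Kabul.
Clock-face elapsed time (ignoring zones) is 17 hours 15 minutes.
Actual elapsed = 17 hours 15 minutes − 1:15 = 16 hours.

16 hours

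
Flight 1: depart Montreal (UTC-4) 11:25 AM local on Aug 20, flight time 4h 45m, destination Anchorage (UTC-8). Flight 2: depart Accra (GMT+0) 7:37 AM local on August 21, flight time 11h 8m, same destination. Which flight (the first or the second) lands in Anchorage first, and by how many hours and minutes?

Flight 1 in UTC: 11:25 AM + 4:00 = 3:25 PM on Aug 20.
+4 hours and 45 minutes → arrive 8:10 PM UTC on Aug 20.
Flight 2 departs at 7:37 AM UTC (Aug 21).
+11 hours 8 minutes → arrive 6:45 PM UTC on Aug 21.
Flight 1 lands earlier by 22 hours 35 minutes.

the first, by 22 hours 35 minutes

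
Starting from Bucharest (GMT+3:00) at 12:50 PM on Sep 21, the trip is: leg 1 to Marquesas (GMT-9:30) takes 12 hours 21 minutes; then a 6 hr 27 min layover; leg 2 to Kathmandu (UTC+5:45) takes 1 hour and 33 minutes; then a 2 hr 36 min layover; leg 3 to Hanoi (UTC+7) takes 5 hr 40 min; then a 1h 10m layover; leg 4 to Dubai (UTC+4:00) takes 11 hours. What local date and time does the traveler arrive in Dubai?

6:37 AM on Sep 23

Convert departure to UTC: 12:50 PM − 3:00 = 9:50 AM UTC on Sep 21.
Add 12 hours and 21 minutes leg 1 → 10:11 PM UTC.
Add 6 hours 27 minutes layover in Marquesas → 4:38 AM UTC (Sep 22).
Add 1 hour and 33 minutes leg 2 → 6:11 AM UTC.
Add 2 hours 36 minutes layover in Kathmandu → 8:47 AM UTC.
Add 5 hours 40 minutes leg 3 → 2:27 PM UTC.
Add 1 hour 10 minutes layover in Hanoi → 3:37 PM UTC.
Add 11 hours leg 4 → 2:37 AM UTC (Sep 23).
Dubai is UTC+4:00, so local arrival = 2:37 AM + 4:00 = 6:37 AM on Sep 23.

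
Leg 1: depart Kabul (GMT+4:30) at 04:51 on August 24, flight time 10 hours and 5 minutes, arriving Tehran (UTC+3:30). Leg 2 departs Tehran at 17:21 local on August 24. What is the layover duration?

3 hours 25 minutes

Convert departure to UTC: 04:51 − 4:30 = 00:21 UTC on Aug 24.
Add 10 hours 5 minutes flight time → 10:26 UTC.
Tehran is UTC+3:30, so local arrival = 10:26 + 3:30 = 13:56 on Aug 24.
Layover = 17:21 − 13:56 = 3 hours 25 minutes.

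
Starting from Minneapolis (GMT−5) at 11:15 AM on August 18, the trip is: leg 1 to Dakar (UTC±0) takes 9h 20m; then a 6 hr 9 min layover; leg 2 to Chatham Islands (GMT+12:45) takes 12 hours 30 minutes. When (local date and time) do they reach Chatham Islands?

Convert departure to UTC: 11:15 AM + 5:00 = 4:15 PM UTC on Aug 18.
Add 9 hours and 20 minutes leg 1 → 1:35 AM UTC (Aug 19).
Add 6 hours 9 minutes layover in Dakar → 7:44 AM UTC.
Add 12 hours and 30 minutes leg 2 → 8:14 PM UTC.
Chatham Islands is UTC+12:45, so local arrival = 8:14 PM + 12:45 = 8:59 AM on Aug 20.

8:59 AM on August 20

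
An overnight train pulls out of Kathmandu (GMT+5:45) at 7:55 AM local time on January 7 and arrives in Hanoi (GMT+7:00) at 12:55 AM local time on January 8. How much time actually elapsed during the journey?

Departure in UTC: 7:55 AM − 5:45 = 2:10 AM on Jan 7.
Arrival in UTC: 12:55 AM − 7:00 = 5:55 PM on Jan 7.
Elapsed = 5:55 PM − 2:10 AM = 15 hours 45 minutes.

15 hours 45 minutes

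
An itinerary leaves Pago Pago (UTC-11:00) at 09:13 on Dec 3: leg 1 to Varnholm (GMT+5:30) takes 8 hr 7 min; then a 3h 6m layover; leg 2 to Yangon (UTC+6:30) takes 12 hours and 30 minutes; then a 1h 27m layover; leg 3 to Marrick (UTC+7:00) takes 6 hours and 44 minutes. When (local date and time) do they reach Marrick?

Convert departure to UTC: 09:13 + 11:00 = 20:13 UTC on Dec 3.
Add 8 hours 7 minutes leg 1 → 04:20 UTC (Dec 4).
Add 3 hours and 6 minutes layover in Varnholm → 07:26 UTC.
Add 12 hours 30 minutes leg 2 → 19:56 UTC.
Add 1 hour 27 minutes layover in Yangon → 21:23 UTC.
Add 6 hours and 44 minutes leg 3 → 04:07 UTC (Dec 5).
Marrick is UTC+7:00, so local arrival = 04:07 + 7:00 = 11:07 on Dec 5.

11:07 on December 5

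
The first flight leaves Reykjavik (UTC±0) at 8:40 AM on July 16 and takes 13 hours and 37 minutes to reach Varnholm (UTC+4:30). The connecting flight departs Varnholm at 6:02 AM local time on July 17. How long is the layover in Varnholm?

3 hours 15 minutes

Reykjavik is at UTC+0, so departure is already 8:40 AM UTC on Jul 16.
Add 13 hours and 37 minutes flight time → 10:17 PM UTC.
Varnholm is UTC+4:30, so local arrival = 10:17 PM + 4:30 = 2:47 AM on Jul 17.
Layover = 6:02 AM − 2:47 AM = 3 hours 15 minutes.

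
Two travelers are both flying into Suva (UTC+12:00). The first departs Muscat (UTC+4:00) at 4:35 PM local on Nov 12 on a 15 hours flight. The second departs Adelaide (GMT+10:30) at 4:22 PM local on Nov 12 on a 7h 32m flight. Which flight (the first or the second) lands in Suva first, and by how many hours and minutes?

the second, by 14 hours 11 minutes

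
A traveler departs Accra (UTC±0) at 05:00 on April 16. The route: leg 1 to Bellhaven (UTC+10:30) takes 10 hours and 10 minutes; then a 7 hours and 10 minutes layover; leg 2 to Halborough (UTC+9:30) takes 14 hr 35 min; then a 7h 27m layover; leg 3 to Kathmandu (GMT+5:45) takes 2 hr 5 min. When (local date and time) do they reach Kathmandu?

Accra is at UTC+0, so departure is already 05:00 UTC on Apr 16.
Add 10 hours 10 minutes leg 1 → 15:10 UTC.
Add 7 hours and 10 minutes layover in Bellhaven → 22:20 UTC.
Add 14 hours 35 minutes leg 2 → 12:55 UTC (Apr 17).
Add 7 hours and 27 minutes layover in Halborough → 20:22 UTC.
Add 2 hours and 5 minutes leg 3 → 22:27 UTC.
Kathmandu is UTC+5:45, so local arrival = 22:27 + 5:45 = 04:12 on Apr 18.

04:12 on Apr 18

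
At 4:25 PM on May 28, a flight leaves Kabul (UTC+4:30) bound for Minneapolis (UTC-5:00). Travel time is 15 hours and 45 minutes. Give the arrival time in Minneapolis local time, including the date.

Minneapolis is 9:30 behind Kabul.
After 15 hours 45 minutes it is 8:10 AM (May 29) in Kabul.
Shift by the zone difference: 8:10 AM − 9:30 = 10:40 PM on May 28 in Minneapolis.

10:40 PM on May 28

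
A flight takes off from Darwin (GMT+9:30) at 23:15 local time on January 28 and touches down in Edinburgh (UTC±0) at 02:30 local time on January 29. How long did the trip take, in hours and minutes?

12 hours 45 minutes

Departure in UTC: 23:15 − 9:30 = 13:45 on Jan 28.
Arrival is already UTC: 02:30 on Jan 29.
Elapsed = 02:30 − 13:45 (+1 day) = 12 hours 45 minutes.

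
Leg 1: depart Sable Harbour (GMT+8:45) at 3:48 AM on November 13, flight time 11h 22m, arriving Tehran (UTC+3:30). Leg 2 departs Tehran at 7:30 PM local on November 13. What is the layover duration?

9 hours 35 minutes

Convert departure to UTC: 3:48 AM − 8:45 = 7:03 PM UTC on Nov 12.
Add 11 hours 22 minutes flight time → 6:25 AM UTC (Nov 13).
Tehran is UTC+3:30, so local arrival = 6:25 AM + 3:30 = 9:55 AM on Nov 13.
Layover = 7:30 PM − 9:55 AM = 9 hours 35 minutes.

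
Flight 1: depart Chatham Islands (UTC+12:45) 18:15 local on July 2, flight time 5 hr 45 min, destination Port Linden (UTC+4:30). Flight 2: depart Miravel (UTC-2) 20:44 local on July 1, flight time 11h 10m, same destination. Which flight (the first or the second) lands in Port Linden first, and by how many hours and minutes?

the second, by 1 hour 21 minutes

Flight 1 in UTC: 18:15 − 12:45 = 05:30 on Jul 2.
+5 hours and 45 minutes → arrive 11:15 UTC on Jul 2.
Flight 2 in UTC: 20:44 + 2:00 = 22:44 on Jul 1.
+11 hours 10 minutes → arrive 09:54 UTC on Jul 2.
Flight 2 lands earlier by 1 hour 21 minutes.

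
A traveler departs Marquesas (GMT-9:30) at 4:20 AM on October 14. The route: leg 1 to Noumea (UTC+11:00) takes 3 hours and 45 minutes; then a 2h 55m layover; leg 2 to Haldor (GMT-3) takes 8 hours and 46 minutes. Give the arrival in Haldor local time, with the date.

Convert departure to UTC: 4:20 AM + 9:30 = 1:50 PM UTC on Oct 14.
Add 3 hours 45 minutes leg 1 → 5:35 PM UTC.
Add 2 hours 55 minutes layover in Noumea → 8:30 PM UTC.
Add 8 hours 46 minutes leg 2 → 5:16 AM UTC (Oct 15).
Haldor is UTC−3:00, so local arrival = 5:16 AM − 3:00 = 2:16 AM on Oct 15.

2:16 AM on Oct 15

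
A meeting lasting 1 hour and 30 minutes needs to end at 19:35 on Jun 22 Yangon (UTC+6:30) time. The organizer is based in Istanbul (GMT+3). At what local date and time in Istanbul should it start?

14:35 on June 22

Target end time in UTC: 19:35 − 6:30 = 13:05 on Jun 22.
Subtract 1 hour and 30 minutes → start 11:35 UTC on Jun 22.
Istanbul is UTC+3:00: 11:35 + 3:00 = 14:35 on Jun 22.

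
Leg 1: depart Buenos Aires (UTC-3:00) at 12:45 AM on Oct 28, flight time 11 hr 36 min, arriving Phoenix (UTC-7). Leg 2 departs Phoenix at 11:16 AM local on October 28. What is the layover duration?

2 hours 55 minutes

Convert departure to UTC: 12:45 AM + 3:00 = 3:45 AM UTC on Oct 28.
Add 11 hours 36 minutes flight time → 3:21 PM UTC.
Phoenix is UTC−7:00, so local arrival = 3:21 PM − 7:00 = 8:21 AM on Oct 28.
Layover = 11:16 AM − 8:21 AM = 2 hours 55 minutes.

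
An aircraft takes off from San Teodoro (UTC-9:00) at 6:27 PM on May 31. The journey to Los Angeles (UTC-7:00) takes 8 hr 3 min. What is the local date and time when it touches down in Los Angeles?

4:30 AM on Jun 1

Convert departure to UTC: 6:27 PM + 9:00 = 3:27 AM UTC on Jun 1.
Add 8 hours 3 minutes travel time → 11:30 AM UTC.
Los Angeles is UTC−7:00, so local arrival = 11:30 AM − 7:00 = 4:30 AM on Jun 1.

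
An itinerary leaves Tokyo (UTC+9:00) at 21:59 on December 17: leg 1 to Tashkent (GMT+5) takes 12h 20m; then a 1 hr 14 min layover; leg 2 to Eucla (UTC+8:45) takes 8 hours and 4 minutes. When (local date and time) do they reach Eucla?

19:22 on December 18

Convert departure to UTC: 21:59 − 9:00 = 12:59 UTC on Dec 17.
Add 12 hours 20 minutes leg 1 → 01:19 UTC (Dec 18).
Add 1 hour 14 minutes layover in Tashkent → 02:33 UTC.
Add 8 hours and 4 minutes leg 2 → 10:37 UTC.
Eucla is UTC+8:45, so local arrival = 10:37 + 8:45 = 19:22 on Dec 18.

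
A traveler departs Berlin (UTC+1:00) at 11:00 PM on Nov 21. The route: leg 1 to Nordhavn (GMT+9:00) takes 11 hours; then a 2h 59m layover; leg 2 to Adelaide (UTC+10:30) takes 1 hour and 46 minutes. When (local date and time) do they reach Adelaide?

12:15 AM on Nov 23

Convert departure to UTC: 11:00 PM − 1:00 = 10:00 PM UTC on Nov 21.
Add 11 hours leg 1 → 9:00 AM UTC (Nov 22).
Add 2 hours and 59 minutes layover in Nordhavn → 11:59 AM UTC.
Add 1 hour and 46 minutes leg 2 → 1:45 PM UTC.
Adelaide is UTC+10:30, so local arrival = 1:45 PM + 10:30 = 12:15 AM on Nov 23.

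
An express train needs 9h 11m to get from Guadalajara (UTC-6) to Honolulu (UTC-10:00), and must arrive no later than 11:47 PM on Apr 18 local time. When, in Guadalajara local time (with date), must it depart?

Target arrival in UTC: 11:47 PM + 10:00 = 9:47 AM on Apr 19.
Subtract 9 hours and 11 minutes → departure 12:36 AM UTC on Apr 19.
Guadalajara is UTC−6:00: 12:36 AM − 6:00 = 6:36 PM on Apr 18.

6:36 PM on April 18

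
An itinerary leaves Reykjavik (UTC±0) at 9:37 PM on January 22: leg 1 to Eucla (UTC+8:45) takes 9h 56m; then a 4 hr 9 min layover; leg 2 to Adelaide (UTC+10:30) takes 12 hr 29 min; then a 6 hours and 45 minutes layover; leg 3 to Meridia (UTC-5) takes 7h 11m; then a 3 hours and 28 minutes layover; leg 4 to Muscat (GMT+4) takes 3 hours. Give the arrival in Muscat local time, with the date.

Reykjavik is at UTC+0, so departure is already 9:37 PM UTC on Jan 22.
Add 9 hours and 56 minutes leg 1 → 7:33 AM UTC (Jan 23).
Add 4 hours and 9 minutes layover in Eucla → 11:42 AM UTC.
Add 12 hours and 29 minutes leg 2 → 12:11 AM UTC (Jan 24).
Add 6 hours and 45 minutes layover in Adelaide → 6:56 AM UTC.
Add 7 hours and 11 minutes leg 3 → 2:07 PM UTC.
Add 3 hours 28 minutes layover in Meridia → 5:35 PM UTC.
Add 3 hours leg 4 → 8:35 PM UTC.
Muscat is UTC+4:00, so local arrival = 8:35 PM + 4:00 = 12:35 AM on Jan 25.

12:35 AM on January 25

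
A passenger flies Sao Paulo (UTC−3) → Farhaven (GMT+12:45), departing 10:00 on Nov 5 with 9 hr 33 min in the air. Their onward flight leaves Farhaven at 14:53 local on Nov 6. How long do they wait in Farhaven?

Convert departure to UTC: 10:00 + 3:00 = 13:00 UTC on Nov 5.
Add 9 hours 33 minutes flight time → 22:33 UTC.
Farhaven is UTC+12:45, so local arrival = 22:33 + 12:45 = 11:18 on Nov 6.
Layover = 14:53 − 11:18 = 3 hours 35 minutes.

3 hours 35 minutes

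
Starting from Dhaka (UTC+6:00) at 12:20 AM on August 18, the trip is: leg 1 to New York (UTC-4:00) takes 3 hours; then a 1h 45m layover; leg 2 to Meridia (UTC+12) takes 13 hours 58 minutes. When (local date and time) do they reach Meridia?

1:03 AM on August 19

Convert departure to UTC: 12:20 AM − 6:00 = 6:20 PM UTC on Aug 17.
Add 3 hours leg 1 → 9:20 PM UTC.
Add 1 hour 45 minutes layover in New York → 11:05 PM UTC.
Add 13 hours and 58 minutes leg 2 → 1:03 PM UTC (Aug 18).
Meridia is UTC+12:00, so local arrival = 1:03 PM + 12:00 = 1:03 AM on Aug 19.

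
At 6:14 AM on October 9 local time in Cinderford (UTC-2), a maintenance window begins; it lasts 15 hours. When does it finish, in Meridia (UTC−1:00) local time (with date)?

10:14 PM on Oct 9

Meridia is 1:00 ahead of Cinderford.
After 15 hours it is 9:14 PM in Cinderford.
Shift by the zone difference: 9:14 PM + 1:00 = 10:14 PM on Oct 9 in Meridia.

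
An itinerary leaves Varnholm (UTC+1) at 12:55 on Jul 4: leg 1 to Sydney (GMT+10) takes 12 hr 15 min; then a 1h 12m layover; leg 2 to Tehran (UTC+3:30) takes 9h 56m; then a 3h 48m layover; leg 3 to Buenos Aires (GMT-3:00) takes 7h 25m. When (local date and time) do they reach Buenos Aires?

19:31 on July 5

Convert departure to UTC: 12:55 − 1:00 = 11:55 UTC on Jul 4.
Add 12 hours 15 minutes leg 1 → 00:10 UTC (Jul 5).
Add 1 hour and 12 minutes layover in Sydney → 01:22 UTC.
Add 9 hours 56 minutes leg 2 → 11:18 UTC.
Add 3 hours and 48 minutes layover in Tehran → 15:06 UTC.
Add 7 hours 25 minutes leg 3 → 22:31 UTC.
Buenos Aires is UTC−3:00, so local arrival = 22:31 − 3:00 = 19:31 on Jul 5.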